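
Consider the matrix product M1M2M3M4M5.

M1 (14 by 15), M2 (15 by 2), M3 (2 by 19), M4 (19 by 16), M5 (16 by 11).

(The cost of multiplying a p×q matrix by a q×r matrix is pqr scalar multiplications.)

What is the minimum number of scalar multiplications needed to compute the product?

1688

Adjacent pairs: M1M2 = 14·15·2 = 420; M2M3 = 15·2·19 = 570; M3M4 = 2·19·16 = 608; M4M5 = 19·16·11 = 3344.
Length 3: M1..M3: k=1: 0+570+14·15·19=4560; k=2: 420+0+14·2·19=952 → min 952 | M2..M4: k=2: 0+608+15·2·16=1088; k=3: 570+0+15·19·16=5130 → min 1088 | M3..M5: k=3: 0+3344+2·19·11=3762; k=4: 608+0+2·16·11=960 → min 960.
Length 4: M1..M4: k=1: 0+1088+14·15·16=4448; k=2: 420+608+14·2·16=1476; k=3: 952+0+14·19·16=5208 → min 1476 | M2..M5: k=2: 0+960+15·2·11=1290; k=3: 570+3344+15·19·11=7049; k=4: 1088+0+15·16·11=3728 → min 1290.
Length 5: M1..M5: k=1: 0+1290+14·15·11=3600; k=2: 420+960+14·2·11=1688; k=3: 952+3344+14·19·11=7222; k=4: 1476+0+14·16·11=3940 → min 1688.
Optimal order: ((M1M2)((M3M4)M5)) with cost 1688.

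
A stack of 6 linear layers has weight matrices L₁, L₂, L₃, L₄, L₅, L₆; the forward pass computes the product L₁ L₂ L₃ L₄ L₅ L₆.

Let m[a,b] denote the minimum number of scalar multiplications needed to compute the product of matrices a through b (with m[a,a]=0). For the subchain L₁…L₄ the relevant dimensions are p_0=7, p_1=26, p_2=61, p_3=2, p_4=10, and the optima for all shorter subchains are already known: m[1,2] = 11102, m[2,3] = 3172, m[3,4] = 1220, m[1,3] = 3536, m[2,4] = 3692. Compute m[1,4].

3676

m[1,4] = min over k∈[1,3] of m[1,k]+m[k+1,4]+p_{0}·p_k·p_{4}.
k=1: 0 + 3692 + 7·26·10 = 5512; k=2: 11102 + 1220 + 7·61·10 = 16592; k=3: 3536 + 0 + 7·2·10 = 3676.
Minimum: 3676 at k=3.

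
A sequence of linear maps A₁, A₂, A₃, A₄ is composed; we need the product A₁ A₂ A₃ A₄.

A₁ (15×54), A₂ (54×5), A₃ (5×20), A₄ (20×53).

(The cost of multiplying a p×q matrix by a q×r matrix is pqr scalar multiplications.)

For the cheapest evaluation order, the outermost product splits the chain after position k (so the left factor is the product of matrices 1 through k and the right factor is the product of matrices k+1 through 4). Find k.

2

Adjacent pairs: A₁A₂ = 15·54·5 = 4050; A₂A₃ = 54·5·20 = 5400; A₃A₄ = 5·20·53 = 5300.
Length 3: A₁..A₃: k=1: 0+5400+15·54·20=21600; k=2: 4050+0+15·5·20=5550 → min 5550 | A₂..A₄: k=2: 0+5300+54·5·53=19610; k=3: 5400+0+54·20·53=62640 → min 19610.
Top-level splits: k=1: (A₁..A₁)·(A₂..A₄) → 0+19610+15·54·53 = 62540; k=2: (A₁..A₂)·(A₃..A₄) → 4050+5300+15·5·53 = 13325; k=3: (A₁..A₃)·(A₄..A₄) → 5550+0+15·20·53 = 21450.
Best split is after A₂, i.e. k = 2.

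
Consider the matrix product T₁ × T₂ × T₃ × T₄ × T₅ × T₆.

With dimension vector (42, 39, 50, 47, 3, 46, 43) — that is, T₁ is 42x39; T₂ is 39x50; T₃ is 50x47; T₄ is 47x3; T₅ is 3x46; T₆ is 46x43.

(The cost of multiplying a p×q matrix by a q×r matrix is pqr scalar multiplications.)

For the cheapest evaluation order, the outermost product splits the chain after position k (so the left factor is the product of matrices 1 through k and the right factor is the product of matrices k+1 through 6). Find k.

4

Adjacent pairs: T₁T₂ = 42·39·50 = 81900; T₂T₃ = 39·50·47 = 91650; T₃T₄ = 50·47·3 = 7050; T₄T₅ = 47·3·46 = 6486; T₅T₆ = 3·46·43 = 5934.
Length 3: T₁..T₃: k=1: 0+91650+42·39·47=168636; k=2: 81900+0+42·50·47=180600 → min 168636 | T₂..T₄: k=2: 0+7050+39·50·3=12900; k=3: 91650+0+39·47·3=97149 → min 12900 | T₃..T₅: k=3: 0+6486+50·47·46=114586; k=4: 7050+0+50·3·46=13950 → min 13950 | T₄..T₆: k=4: 0+5934+47·3·43=11997; k=5: 6486+0+47·46·43=99452 → min 11997.
Length 4: T₁..T₄: k=1: 0+12900+42·39·3=17814; k=2: 81900+7050+42·50·3=95250; k=3: 168636+0+42·47·3=174558 → min 17814 | T₂..T₅: k=2: 0+13950+39·50·46=103650; k=3: 91650+6486+39·47·46=182454; k=4: 12900+0+39·3·46=18282 → min 18282 | T₃..T₆: k=3: 0+11997+50·47·43=113047; k=4: 7050+5934+50·3·43=19434; k=5: 13950+0+50·46·43=112850 → min 19434.
Length 5: T₁..T₅: k=1: 0+18282+42·39·46=93630; k=2: 81900+13950+42·50·46=192450; k=3: 168636+6486+42·47·46=265926; k=4: 17814+0+42·3·46=23610 → min 23610 | T₂..T₆: k=2: 0+19434+39·50·43=103284; k=3: 91650+11997+39·47·43=182466; k=4: 12900+5934+39·3·43=23865; k=5: 18282+0+39·46·43=95424 → min 23865.
Top-level splits: k=1: (T₁..T₁)·(T₂..T₆) → 0+23865+42·39·43 = 94299; k=2: (T₁..T₂)·(T₃..T₆) → 81900+19434+42·50·43 = 191634; k=3: (T₁..T₃)·(T₄..T₆) → 168636+11997+42·47·43 = 265515; k=4: (T₁..T₄)·(T₅..T₆) → 17814+5934+42·3·43 = 29166; k=5: (T₁..T₅)·(T₆..T₆) → 23610+0+42·46·43 = 106686.
Best split is after T₄, i.e. k = 4.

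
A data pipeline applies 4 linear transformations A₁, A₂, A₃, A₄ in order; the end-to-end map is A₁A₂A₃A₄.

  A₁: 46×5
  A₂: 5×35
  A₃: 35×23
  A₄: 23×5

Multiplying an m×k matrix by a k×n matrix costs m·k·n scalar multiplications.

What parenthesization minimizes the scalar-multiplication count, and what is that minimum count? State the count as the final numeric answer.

5750

Adjacent pairs: A₁A₂ = 46·5·35 = 8050; A₂A₃ = 5·35·23 = 4025; A₃A₄ = 35·23·5 = 4025.
Length 3: A₁..A₃: k=1: 0+4025+46·5·23=9315; k=2: 8050+0+46·35·23=45080 → min 9315 | A₂..A₄: k=2: 0+4025+5·35·5=4900; k=3: 4025+0+5·23·5=4600 → min 4600.
Length 4: A₁..A₄: k=1: 0+4600+46·5·5=5750; k=2: 8050+4025+46·35·5=20125; k=3: 9315+0+46·23·5=14605 → min 5750.
Optimal parenthesization: (A₁((A₂A₃)A₄)) with cost 5750.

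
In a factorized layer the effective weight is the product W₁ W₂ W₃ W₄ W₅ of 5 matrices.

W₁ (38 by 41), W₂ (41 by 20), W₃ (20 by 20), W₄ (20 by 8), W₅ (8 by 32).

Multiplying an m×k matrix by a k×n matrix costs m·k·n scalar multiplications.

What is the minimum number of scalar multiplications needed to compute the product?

31952

Adjacent pairs: W₁W₂ = 38·41·20 = 31160; W₂W₃ = 41·20·20 = 16400; W₃W₄ = 20·20·8 = 3200; W₄W₅ = 20·8·32 = 5120.
Length 3: W₁..W₃: k=1: 0+16400+38·41·20=47560; k=2: 31160+0+38·20·20=46360 → min 46360 | W₂..W₄: k=2: 0+3200+41·20·8=9760; k=3: 16400+0+41·20·8=22960 → min 9760 | W₃..W₅: k=3: 0+5120+20·20·32=17920; k=4: 3200+0+20·8·32=8320 → min 8320.
Length 4: W₁..W₄: k=1: 0+9760+38·41·8=22224; k=2: 31160+3200+38·20·8=40440; k=3: 46360+0+38·20·8=52440 → min 22224 | W₂..W₅: k=2: 0+8320+41·20·32=34560; k=3: 16400+5120+41·20·32=47760; k=4: 9760+0+41·8·32=20256 → min 20256.
Length 5: W₁..W₅: k=1: 0+20256+38·41·32=70112; k=2: 31160+8320+38·20·32=63800; k=3: 46360+5120+38·20·32=75800; k=4: 22224+0+38·8·32=31952 → min 31952.
Optimal order: ((W₁ (W₂ (W₃ W₄))) W₅) with cost 31952.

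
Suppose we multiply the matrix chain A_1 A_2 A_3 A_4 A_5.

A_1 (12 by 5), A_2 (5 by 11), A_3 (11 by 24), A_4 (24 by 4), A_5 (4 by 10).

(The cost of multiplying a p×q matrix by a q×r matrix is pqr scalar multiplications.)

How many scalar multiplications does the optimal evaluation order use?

1996

Adjacent pairs: A_1A_2 = 12·5·11 = 660; A_2A_3 = 5·11·24 = 1320; A_3A_4 = 11·24·4 = 1056; A_4A_5 = 24·4·10 = 960.
Length 3: A_1..A_3: k=1: 0+1320+12·5·24=2760; k=2: 660+0+12·11·24=3828 → min 2760 | A_2..A_4: k=2: 0+1056+5·11·4=1276; k=3: 1320+0+5·24·4=1800 → min 1276 | A_3..A_5: k=3: 0+960+11·24·10=3600; k=4: 1056+0+11·4·10=1496 → min 1496.
Length 4: A_1..A_4: k=1: 0+1276+12·5·4=1516; k=2: 660+1056+12·11·4=2244; k=3: 2760+0+12·24·4=3912 → min 1516 | A_2..A_5: k=2: 0+1496+5·11·10=2046; k=3: 1320+960+5·24·10=3480; k=4: 1276+0+5·4·10=1476 → min 1476.
Length 5: A_1..A_5: k=1: 0+1476+12·5·10=2076; k=2: 660+1496+12·11·10=3476; k=3: 2760+960+12·24·10=6600; k=4: 1516+0+12·4·10=1996 → min 1996.
Optimal order: ((A_1 (A_2 (A_3 A_4))) A_5) with cost 1996.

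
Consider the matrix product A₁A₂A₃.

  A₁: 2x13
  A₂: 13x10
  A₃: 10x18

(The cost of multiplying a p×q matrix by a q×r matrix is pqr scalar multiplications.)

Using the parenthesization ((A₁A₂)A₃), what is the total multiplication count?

(A₁A₂): 2×13 by 13×10 → 2×10, cost 2·13·10 = 260
((A₁A₂)A₃): 2×10 by 10×18 → 2×18, cost 2·10·18 = 360; cumulative 620
Total: 620 scalar multiplications.

620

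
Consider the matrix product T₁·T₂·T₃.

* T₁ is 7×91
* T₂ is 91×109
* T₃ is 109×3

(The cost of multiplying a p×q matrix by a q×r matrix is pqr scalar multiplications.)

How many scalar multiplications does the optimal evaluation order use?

31668

Order (T₁·(T₂·T₃)): (T₂·T₃): 91×109 by 109×3 → 91×3, cost 91·109·3 = 29757; (T₁·(T₂·T₃)): 7×91 by 91×3 → 7×3, cost 7·91·3 = 1911; cumulative 31668. Total 31668.
Order ((T₁·T₂)·T₃): (T₁·T₂): 7×91 by 91×109 → 7×109, cost 7·91·109 = 69433; ((T₁·T₂)·T₃): 7×109 by 109×3 → 7×3, cost 7·109·3 = 2289; cumulative 71722. Total 71722.
Minimum: 31668.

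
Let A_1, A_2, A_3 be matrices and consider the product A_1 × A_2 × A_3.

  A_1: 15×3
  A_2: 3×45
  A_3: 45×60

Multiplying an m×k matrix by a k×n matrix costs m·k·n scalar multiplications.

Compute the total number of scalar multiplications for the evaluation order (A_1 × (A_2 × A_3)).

10800

(A_2 × A_3): 3×45 by 45×60 → 3×60, cost 3·45·60 = 8100
(A_1 × (A_2 × A_3)): 15×3 by 3×60 → 15×60, cost 15·3·60 = 2700; cumulative 10800
Total: 10800 scalar multiplications.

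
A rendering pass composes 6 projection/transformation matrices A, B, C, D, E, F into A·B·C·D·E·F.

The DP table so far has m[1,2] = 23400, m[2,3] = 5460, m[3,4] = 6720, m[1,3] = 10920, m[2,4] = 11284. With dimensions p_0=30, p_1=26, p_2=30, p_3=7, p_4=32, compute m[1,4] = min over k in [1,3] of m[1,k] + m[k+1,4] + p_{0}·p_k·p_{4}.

17640

m[1,4] = min over k∈[1,3] of m[1,k]+m[k+1,4]+p_{0}·p_k·p_{4}.
k=1: 0 + 11284 + 30·26·32 = 36244; k=2: 23400 + 6720 + 30·30·32 = 58920; k=3: 10920 + 0 + 30·7·32 = 17640.
Minimum: 17640 at k=3.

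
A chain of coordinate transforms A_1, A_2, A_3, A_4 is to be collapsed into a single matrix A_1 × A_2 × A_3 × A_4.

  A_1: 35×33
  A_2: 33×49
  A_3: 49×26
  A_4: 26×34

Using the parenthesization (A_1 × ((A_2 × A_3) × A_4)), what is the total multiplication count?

110484

(A_2 × A_3): 33×49 by 49×26 → 33×26, cost 33·49·26 = 42042
((A_2 × A_3) × A_4): 33×26 by 26×34 → 33×34, cost 33·26·34 = 29172; cumulative 71214
(A_1 × ((A_2 × A_3) × A_4)): 35×33 by 33×34 → 35×34, cost 35·33·34 = 39270; cumulative 110484
Total: 110484 scalar multiplications.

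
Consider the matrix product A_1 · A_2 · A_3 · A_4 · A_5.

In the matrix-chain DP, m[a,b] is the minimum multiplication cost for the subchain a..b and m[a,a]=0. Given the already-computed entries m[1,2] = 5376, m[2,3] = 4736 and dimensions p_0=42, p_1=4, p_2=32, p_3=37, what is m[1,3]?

m[1,3] = min over k∈[1,2] of m[1,k]+m[k+1,3]+p_{0}·p_k·p_{3}.
k=1: 0 + 4736 + 42·4·37 = 10952; k=2: 5376 + 0 + 42·32·37 = 55104.
Minimum: 10952 at k=1.

10952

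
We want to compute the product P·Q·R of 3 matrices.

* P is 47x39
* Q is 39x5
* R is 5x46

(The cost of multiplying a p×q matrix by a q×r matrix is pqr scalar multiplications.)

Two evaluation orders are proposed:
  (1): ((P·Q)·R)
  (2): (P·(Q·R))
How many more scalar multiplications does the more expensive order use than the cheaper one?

73313

Order (1) = ((P·Q)·R): (P·Q): 47×39 by 39×5 → 47×5, cost 47·39·5 = 9165; ((P·Q)·R): 47×5 by 5×46 → 47×46, cost 47·5·46 = 10810; cumulative 19975. Total 19975.
Order (2) = (P·(Q·R)): (Q·R): 39×5 by 5×46 → 39×46, cost 39·5·46 = 8970; (P·(Q·R)): 47×39 by 39×46 → 47×46, cost 47·39·46 = 84318; cumulative 93288. Total 93288.
Difference: |19975 − 93288| = 73313.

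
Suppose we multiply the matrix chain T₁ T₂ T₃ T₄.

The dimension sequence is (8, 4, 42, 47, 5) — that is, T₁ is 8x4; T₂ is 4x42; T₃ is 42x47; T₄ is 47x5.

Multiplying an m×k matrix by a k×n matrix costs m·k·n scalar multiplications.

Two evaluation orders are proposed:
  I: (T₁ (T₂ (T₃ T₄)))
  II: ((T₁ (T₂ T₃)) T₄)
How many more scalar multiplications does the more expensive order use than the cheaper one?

Order I = (T₁ (T₂ (T₃ T₄))): (T₃ T₄): 42×47 by 47×5 → 42×5, cost 42·47·5 = 9870; (T₂ (T₃ T₄)): 4×42 by 42×5 → 4×5, cost 4·42·5 = 840; cumulative 10710; (T₁ (T₂ (T₃ T₄))): 8×4 by 4×5 → 8×5, cost 8·4·5 = 160; cumulative 10870. Total 10870.
Order II = ((T₁ (T₂ T₃)) T₄): (T₂ T₃): 4×42 by 42×47 → 4×47, cost 4·42·47 = 7896; (T₁ (T₂ T₃)): 8×4 by 4×47 → 8×47, cost 8·4·47 = 1504; cumulative 9400; ((T₁ (T₂ T₃)) T₄): 8×47 by 47×5 → 8×5, cost 8·47·5 = 1880; cumulative 11280. Total 11280.
Difference: |10870 − 11280| = 410.

410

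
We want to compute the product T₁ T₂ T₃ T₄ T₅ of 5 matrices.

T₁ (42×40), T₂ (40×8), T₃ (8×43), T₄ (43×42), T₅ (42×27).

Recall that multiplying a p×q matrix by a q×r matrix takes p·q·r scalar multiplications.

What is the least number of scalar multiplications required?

Adjacent pairs: T₁T₂ = 42·40·8 = 13440; T₂T₃ = 40·8·43 = 13760; T₃T₄ = 8·43·42 = 14448; T₄T₅ = 43·42·27 = 48762.
Length 3: T₁..T₃: k=1: 0+13760+42·40·43=86000; k=2: 13440+0+42·8·43=27888 → min 27888 | T₂..T₄: k=2: 0+14448+40·8·42=27888; k=3: 13760+0+40·43·42=86000 → min 27888 | T₃..T₅: k=3: 0+48762+8·43·27=58050; k=4: 14448+0+8·42·27=23520 → min 23520.
Length 4: T₁..T₄: k=1: 0+27888+42·40·42=98448; k=2: 13440+14448+42·8·42=42000; k=3: 27888+0+42·43·42=103740 → min 42000 | T₂..T₅: k=2: 0+23520+40·8·27=32160; k=3: 13760+48762+40·43·27=108962; k=4: 27888+0+40·42·27=73248 → min 32160.
Length 5: T₁..T₅: k=1: 0+32160+42·40·27=77520; k=2: 13440+23520+42·8·27=46032; k=3: 27888+48762+42·43·27=125412; k=4: 42000+0+42·42·27=89628 → min 46032.
Optimal order: ((T₁ T₂) ((T₃ T₄) T₅)) with cost 46032.

46032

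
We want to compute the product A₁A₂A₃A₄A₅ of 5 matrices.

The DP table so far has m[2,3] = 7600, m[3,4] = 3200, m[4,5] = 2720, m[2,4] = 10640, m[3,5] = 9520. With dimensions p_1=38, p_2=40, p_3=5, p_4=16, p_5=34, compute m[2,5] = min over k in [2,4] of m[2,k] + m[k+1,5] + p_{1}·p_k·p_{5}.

16780

m[2,5] = min over k∈[2,4] of m[2,k]+m[k+1,5]+p_{1}·p_k·p_{5}.
k=2: 0 + 9520 + 38·40·34 = 61200; k=3: 7600 + 2720 + 38·5·34 = 16780; k=4: 10640 + 0 + 38·16·34 = 31312.
Minimum: 16780 at k=3.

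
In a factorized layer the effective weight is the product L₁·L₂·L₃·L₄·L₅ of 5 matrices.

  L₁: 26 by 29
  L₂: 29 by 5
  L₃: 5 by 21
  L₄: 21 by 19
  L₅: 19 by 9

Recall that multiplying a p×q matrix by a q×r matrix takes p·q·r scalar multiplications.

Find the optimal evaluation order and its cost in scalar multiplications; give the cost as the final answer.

7790

Adjacent pairs: L₁L₂ = 26·29·5 = 3770; L₂L₃ = 29·5·21 = 3045; L₃L₄ = 5·21·19 = 1995; L₄L₅ = 21·19·9 = 3591.
Length 3: L₁..L₃: k=1: 0+3045+26·29·21=18879; k=2: 3770+0+26·5·21=6500 → min 6500 | L₂..L₄: k=2: 0+1995+29·5·19=4750; k=3: 3045+0+29·21·19=14616 → min 4750 | L₃..L₅: k=3: 0+3591+5·21·9=4536; k=4: 1995+0+5·19·9=2850 → min 2850.
Length 4: L₁..L₄: k=1: 0+4750+26·29·19=19076; k=2: 3770+1995+26·5·19=8235; k=3: 6500+0+26·21·19=16874 → min 8235 | L₂..L₅: k=2: 0+2850+29·5·9=4155; k=3: 3045+3591+29·21·9=12117; k=4: 4750+0+29·19·9=9709 → min 4155.
Length 5: L₁..L₅: k=1: 0+4155+26·29·9=10941; k=2: 3770+2850+26·5·9=7790; k=3: 6500+3591+26·21·9=15005; k=4: 8235+0+26·19·9=12681 → min 7790.
Optimal parenthesization: ((L₁·L₂)·((L₃·L₄)·L₅)) with cost 7790.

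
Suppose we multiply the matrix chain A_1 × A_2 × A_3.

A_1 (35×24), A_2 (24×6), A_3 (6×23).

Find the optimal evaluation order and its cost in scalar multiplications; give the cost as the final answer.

(A_1 × (A_2 × A_3)): cost 22632.
((A_1 × A_2) × A_3): cost 9870.
Optimal: ((A_1 × A_2) × A_3) with cost 9870.

9870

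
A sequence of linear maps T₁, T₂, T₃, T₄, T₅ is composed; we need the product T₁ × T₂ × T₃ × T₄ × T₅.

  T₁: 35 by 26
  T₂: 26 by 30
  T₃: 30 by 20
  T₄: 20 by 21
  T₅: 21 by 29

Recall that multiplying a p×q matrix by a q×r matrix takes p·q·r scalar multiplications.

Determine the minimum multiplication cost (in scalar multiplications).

66280

Adjacent pairs: T₁T₂ = 35·26·30 = 27300; T₂T₃ = 26·30·20 = 15600; T₃T₄ = 30·20·21 = 12600; T₄T₅ = 20·21·29 = 12180.
Length 3: T₁..T₃: k=1: 0+15600+35·26·20=33800; k=2: 27300+0+35·30·20=48300 → min 33800 | T₂..T₄: k=2: 0+12600+26·30·21=28980; k=3: 15600+0+26·20·21=26520 → min 26520 | T₃..T₅: k=3: 0+12180+30·20·29=29580; k=4: 12600+0+30·21·29=30870 → min 29580.
Length 4: T₁..T₄: k=1: 0+26520+35·26·21=45630; k=2: 27300+12600+35·30·21=61950; k=3: 33800+0+35·20·21=48500 → min 45630 | T₂..T₅: k=2: 0+29580+26·30·29=52200; k=3: 15600+12180+26·20·29=42860; k=4: 26520+0+26·21·29=42354 → min 42354.
Length 5: T₁..T₅: k=1: 0+42354+35·26·29=68744; k=2: 27300+29580+35·30·29=87330; k=3: 33800+12180+35·20·29=66280; k=4: 45630+0+35·21·29=66945 → min 66280.
Optimal order: ((T₁ × (T₂ × T₃)) × (T₄ × T₅)) with cost 66280.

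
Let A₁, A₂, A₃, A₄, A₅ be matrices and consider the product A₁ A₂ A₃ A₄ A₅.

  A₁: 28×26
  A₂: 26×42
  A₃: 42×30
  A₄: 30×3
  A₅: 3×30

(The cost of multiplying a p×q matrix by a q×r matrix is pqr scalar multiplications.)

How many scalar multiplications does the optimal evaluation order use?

11760

Adjacent pairs: A₁A₂ = 28·26·42 = 30576; A₂A₃ = 26·42·30 = 32760; A₃A₄ = 42·30·3 = 3780; A₄A₅ = 30·3·30 = 2700.
Length 3: A₁..A₃: k=1: 0+32760+28·26·30=54600; k=2: 30576+0+28·42·30=65856 → min 54600 | A₂..A₄: k=2: 0+3780+26·42·3=7056; k=3: 32760+0+26·30·3=35100 → min 7056 | A₃..A₅: k=3: 0+2700+42·30·30=40500; k=4: 3780+0+42·3·30=7560 → min 7560.
Length 4: A₁..A₄: k=1: 0+7056+28·26·3=9240; k=2: 30576+3780+28·42·3=37884; k=3: 54600+0+28·30·3=57120 → min 9240 | A₂..A₅: k=2: 0+7560+26·42·30=40320; k=3: 32760+2700+26·30·30=58860; k=4: 7056+0+26·3·30=9396 → min 9396.
Length 5: A₁..A₅: k=1: 0+9396+28·26·30=31236; k=2: 30576+7560+28·42·30=73416; k=3: 54600+2700+28·30·30=82500; k=4: 9240+0+28·3·30=11760 → min 11760.
Optimal order: ((A₁ (A₂ (A₃ A₄))) A₅) with cost 11760.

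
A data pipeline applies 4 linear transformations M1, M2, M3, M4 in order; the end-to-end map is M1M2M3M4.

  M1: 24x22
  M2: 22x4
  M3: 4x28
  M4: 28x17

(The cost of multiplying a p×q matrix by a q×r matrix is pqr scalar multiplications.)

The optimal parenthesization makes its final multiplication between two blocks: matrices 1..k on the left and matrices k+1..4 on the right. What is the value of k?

Adjacent pairs: M1M2 = 24·22·4 = 2112; M2M3 = 22·4·28 = 2464; M3M4 = 4·28·17 = 1904.
Length 3: M1..M3: k=1: 0+2464+24·22·28=17248; k=2: 2112+0+24·4·28=4800 → min 4800 | M2..M4: k=2: 0+1904+22·4·17=3400; k=3: 2464+0+22·28·17=12936 → min 3400.
Top-level splits: k=1: (M1..M1)·(M2..M4) → 0+3400+24·22·17 = 12376; k=2: (M1..M2)·(M3..M4) → 2112+1904+24·4·17 = 5648; k=3: (M1..M3)·(M4..M4) → 4800+0+24·28·17 = 16224.
Best split is after M2, i.e. k = 2.

2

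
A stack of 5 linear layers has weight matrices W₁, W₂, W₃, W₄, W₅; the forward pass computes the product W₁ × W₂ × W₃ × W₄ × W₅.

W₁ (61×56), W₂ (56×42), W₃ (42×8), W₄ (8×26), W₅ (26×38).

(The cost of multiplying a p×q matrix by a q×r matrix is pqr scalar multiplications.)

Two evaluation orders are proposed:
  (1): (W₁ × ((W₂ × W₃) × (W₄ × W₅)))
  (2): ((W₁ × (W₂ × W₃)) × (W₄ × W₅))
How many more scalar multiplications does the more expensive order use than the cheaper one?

Order (1) = (W₁ × ((W₂ × W₃) × (W₄ × W₅))): (W₂ × W₃): 56×42 by 42×8 → 56×8, cost 56·42·8 = 18816; (W₄ × W₅): 8×26 by 26×38 → 8×38, cost 8·26·38 = 7904; ((W₂ × W₃) × (W₄ × W₅)): 56×8 by 8×38 → 56×38, cost 56·8·38 = 17024; cumulative 43744; (W₁ × ((W₂ × W₃) × (W₄ × W₅))): 61×56 by 56×38 → 61×38, cost 61·56·38 = 129808; cumulative 173552. Total 173552.
Order (2) = ((W₁ × (W₂ × W₃)) × (W₄ × W₅)): (W₂ × W₃): 56×42 by 42×8 → 56×8, cost 56·42·8 = 18816; (W₁ × (W₂ × W₃)): 61×56 by 56×8 → 61×8, cost 61·56·8 = 27328; cumulative 46144; (W₄ × W₅): 8×26 by 26×38 → 8×38, cost 8·26·38 = 7904; ((W₁ × (W₂ × W₃)) × (W₄ × W₅)): 61×8 by 8×38 → 61×38, cost 61·8·38 = 18544; cumulative 72592. Total 72592.
Difference: |173552 − 72592| = 100960.

100960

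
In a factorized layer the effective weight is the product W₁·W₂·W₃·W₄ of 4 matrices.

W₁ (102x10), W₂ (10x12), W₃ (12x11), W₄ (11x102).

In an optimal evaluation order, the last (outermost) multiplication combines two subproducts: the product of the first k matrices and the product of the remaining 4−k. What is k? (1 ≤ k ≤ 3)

Adjacent pairs: W₁W₂ = 102·10·12 = 12240; W₂W₃ = 10·12·11 = 1320; W₃W₄ = 12·11·102 = 13464.
Length 3: W₁..W₃: k=1: 0+1320+102·10·11=12540; k=2: 12240+0+102·12·11=25704 → min 12540 | W₂..W₄: k=2: 0+13464+10·12·102=25704; k=3: 1320+0+10·11·102=12540 → min 12540.
Top-level splits: k=1: (W₁..W₁)·(W₂..W₄) → 0+12540+102·10·102 = 116580; k=2: (W₁..W₂)·(W₃..W₄) → 12240+13464+102·12·102 = 150552; k=3: (W₁..W₃)·(W₄..W₄) → 12540+0+102·11·102 = 126984.
Best split is after W₁, i.e. k = 1.

1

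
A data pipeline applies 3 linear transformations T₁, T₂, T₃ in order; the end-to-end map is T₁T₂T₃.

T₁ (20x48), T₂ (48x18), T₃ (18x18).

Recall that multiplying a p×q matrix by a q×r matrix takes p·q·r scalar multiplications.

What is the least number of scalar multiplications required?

Order (T₁(T₂T₃)): (T₂T₃): 48×18 by 18×18 → 48×18, cost 48·18·18 = 15552; (T₁(T₂T₃)): 20×48 by 48×18 → 20×18, cost 20·48·18 = 17280; cumulative 32832. Total 32832.
Order ((T₁T₂)T₃): (T₁T₂): 20×48 by 48×18 → 20×18, cost 20·48·18 = 17280; ((T₁T₂)T₃): 20×18 by 18×18 → 20×18, cost 20·18·18 = 6480; cumulative 23760. Total 23760.
Minimum: 23760.

23760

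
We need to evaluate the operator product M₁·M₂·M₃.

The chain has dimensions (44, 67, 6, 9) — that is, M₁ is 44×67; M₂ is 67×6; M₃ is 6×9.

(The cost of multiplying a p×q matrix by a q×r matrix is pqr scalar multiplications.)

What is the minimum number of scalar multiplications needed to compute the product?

Order (M₁·(M₂·M₃)): (M₂·M₃): 67×6 by 6×9 → 67×9, cost 67·6·9 = 3618; (M₁·(M₂·M₃)): 44×67 by 67×9 → 44×9, cost 44·67·9 = 26532; cumulative 30150. Total 30150.
Order ((M₁·M₂)·M₃): (M₁·M₂): 44×67 by 67×6 → 44×6, cost 44·67·6 = 17688; ((M₁·M₂)·M₃): 44×6 by 6×9 → 44×9, cost 44·6·9 = 2376; cumulative 20064. Total 20064.
Minimum: 20064.

20064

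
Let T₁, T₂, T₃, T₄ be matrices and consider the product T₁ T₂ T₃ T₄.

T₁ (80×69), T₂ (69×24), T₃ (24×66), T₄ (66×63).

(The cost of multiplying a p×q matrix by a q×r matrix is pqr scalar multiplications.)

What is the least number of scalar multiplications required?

353232

Adjacent pairs: T₁T₂ = 80·69·24 = 132480; T₂T₃ = 69·24·66 = 109296; T₃T₄ = 24·66·63 = 99792.
Length 3: T₁..T₃: k=1: 0+109296+80·69·66=473616; k=2: 132480+0+80·24·66=259200 → min 259200 | T₂..T₄: k=2: 0+99792+69·24·63=204120; k=3: 109296+0+69·66·63=396198 → min 204120.
Length 4: T₁..T₄: k=1: 0+204120+80·69·63=551880; k=2: 132480+99792+80·24·63=353232; k=3: 259200+0+80·66·63=591840 → min 353232.
Optimal order: ((T₁ T₂) (T₃ T₄)) with cost 353232.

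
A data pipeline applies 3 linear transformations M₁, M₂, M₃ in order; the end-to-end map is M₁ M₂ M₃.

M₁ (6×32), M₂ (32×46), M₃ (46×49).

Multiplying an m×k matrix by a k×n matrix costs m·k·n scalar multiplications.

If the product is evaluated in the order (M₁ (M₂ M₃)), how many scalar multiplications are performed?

(M₂ M₃): 32×46 by 46×49 → 32×49, cost 32·46·49 = 72128
(M₁ (M₂ M₃)): 6×32 by 32×49 → 6×49, cost 6·32·49 = 9408; cumulative 81536
Total: 81536 scalar multiplications.

81536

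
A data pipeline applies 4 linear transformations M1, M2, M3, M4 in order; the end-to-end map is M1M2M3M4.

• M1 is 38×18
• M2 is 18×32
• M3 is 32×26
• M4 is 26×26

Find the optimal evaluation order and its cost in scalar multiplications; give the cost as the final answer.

44928

Adjacent pairs: M1M2 = 38·18·32 = 21888; M2M3 = 18·32·26 = 14976; M3M4 = 32·26·26 = 21632.
Length 3: M1..M3: k=1: 0+14976+38·18·26=32760; k=2: 21888+0+38·32·26=53504 → min 32760 | M2..M4: k=2: 0+21632+18·32·26=36608; k=3: 14976+0+18·26·26=27144 → min 27144.
Length 4: M1..M4: k=1: 0+27144+38·18·26=44928; k=2: 21888+21632+38·32·26=75136; k=3: 32760+0+38·26·26=58448 → min 44928.
Optimal parenthesization: (M1((M2M3)M4)) with cost 44928.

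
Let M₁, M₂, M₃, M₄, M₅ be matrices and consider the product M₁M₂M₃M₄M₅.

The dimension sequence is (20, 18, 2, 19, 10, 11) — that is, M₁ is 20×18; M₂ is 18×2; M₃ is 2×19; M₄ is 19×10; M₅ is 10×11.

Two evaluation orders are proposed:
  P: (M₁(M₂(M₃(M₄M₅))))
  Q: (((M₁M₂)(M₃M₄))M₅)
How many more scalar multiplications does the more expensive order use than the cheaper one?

3164

Order P = (M₁(M₂(M₃(M₄M₅)))): (M₄M₅): 19×10 by 10×11 → 19×11, cost 19·10·11 = 2090; (M₃(M₄M₅)): 2×19 by 19×11 → 2×11, cost 2·19·11 = 418; cumulative 2508; (M₂(M₃(M₄M₅))): 18×2 by 2×11 → 18×11, cost 18·2·11 = 396; cumulative 2904; (M₁(M₂(M₃(M₄M₅)))): 20×18 by 18×11 → 20×11, cost 20·18·11 = 3960; cumulative 6864. Total 6864.
Order Q = (((M₁M₂)(M₃M₄))M₅): (M₁M₂): 20×18 by 18×2 → 20×2, cost 20·18·2 = 720; (M₃M₄): 2×19 by 19×10 → 2×10, cost 2·19·10 = 380; ((M₁M₂)(M₃M₄)): 20×2 by 2×10 → 20×10, cost 20·2·10 = 400; cumulative 1500; (((M₁M₂)(M₃M₄))M₅): 20×10 by 10×11 → 20×11, cost 20·10·11 = 2200; cumulative 3700. Total 3700.
Difference: |6864 − 3700| = 3164.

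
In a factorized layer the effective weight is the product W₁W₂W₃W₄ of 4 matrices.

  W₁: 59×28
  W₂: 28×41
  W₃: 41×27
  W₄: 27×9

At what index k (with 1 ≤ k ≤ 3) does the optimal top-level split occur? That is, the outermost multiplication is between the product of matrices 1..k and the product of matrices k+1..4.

1

Adjacent pairs: W₁W₂ = 59·28·41 = 67732; W₂W₃ = 28·41·27 = 30996; W₃W₄ = 41·27·9 = 9963.
Length 3: W₁..W₃: k=1: 0+30996+59·28·27=75600; k=2: 67732+0+59·41·27=133045 → min 75600 | W₂..W₄: k=2: 0+9963+28·41·9=20295; k=3: 30996+0+28·27·9=37800 → min 20295.
Top-level splits: k=1: (W₁..W₁)·(W₂..W₄) → 0+20295+59·28·9 = 35163; k=2: (W₁..W₂)·(W₃..W₄) → 67732+9963+59·41·9 = 99466; k=3: (W₁..W₃)·(W₄..W₄) → 75600+0+59·27·9 = 89937.
Best split is after W₁, i.e. k = 1.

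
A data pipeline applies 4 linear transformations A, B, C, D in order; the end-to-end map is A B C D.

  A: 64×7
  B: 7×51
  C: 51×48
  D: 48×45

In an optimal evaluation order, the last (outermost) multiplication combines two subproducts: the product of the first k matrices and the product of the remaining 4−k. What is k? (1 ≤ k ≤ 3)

1

Adjacent pairs: AB = 64·7·51 = 22848; BC = 7·51·48 = 17136; CD = 51·48·45 = 110160.
Length 3: A..C: k=1: 0+17136+64·7·48=38640; k=2: 22848+0+64·51·48=179520 → min 38640 | B..D: k=2: 0+110160+7·51·45=126225; k=3: 17136+0+7·48·45=32256 → min 32256.
Top-level splits: k=1: (A..A)·(B..D) → 0+32256+64·7·45 = 52416; k=2: (A..B)·(C..D) → 22848+110160+64·51·45 = 279888; k=3: (A..C)·(D..D) → 38640+0+64·48·45 = 176880.
Best split is after A, i.e. k = 1.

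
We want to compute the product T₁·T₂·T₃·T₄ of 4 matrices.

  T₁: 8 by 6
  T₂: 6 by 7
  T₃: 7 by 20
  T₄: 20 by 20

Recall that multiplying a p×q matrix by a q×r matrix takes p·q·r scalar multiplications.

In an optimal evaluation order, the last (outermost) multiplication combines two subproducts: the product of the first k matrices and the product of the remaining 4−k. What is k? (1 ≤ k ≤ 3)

Adjacent pairs: T₁T₂ = 8·6·7 = 336; T₂T₃ = 6·7·20 = 840; T₃T₄ = 7·20·20 = 2800.
Length 3: T₁..T₃: k=1: 0+840+8·6·20=1800; k=2: 336+0+8·7·20=1456 → min 1456 | T₂..T₄: k=2: 0+2800+6·7·20=3640; k=3: 840+0+6·20·20=3240 → min 3240.
Top-level splits: k=1: (T₁..T₁)·(T₂..T₄) → 0+3240+8·6·20 = 4200; k=2: (T₁..T₂)·(T₃..T₄) → 336+2800+8·7·20 = 4256; k=3: (T₁..T₃)·(T₄..T₄) → 1456+0+8·20·20 = 4656.
Best split is after T₁, i.e. k = 1.

1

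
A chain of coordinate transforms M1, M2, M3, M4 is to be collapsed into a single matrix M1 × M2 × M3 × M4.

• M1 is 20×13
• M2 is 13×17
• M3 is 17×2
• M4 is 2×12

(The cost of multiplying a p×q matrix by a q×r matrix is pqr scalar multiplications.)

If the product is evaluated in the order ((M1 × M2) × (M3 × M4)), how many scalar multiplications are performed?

(M1 × M2): 20×13 by 13×17 → 20×17, cost 20·13·17 = 4420
(M3 × M4): 17×2 by 2×12 → 17×12, cost 17·2·12 = 408
((M1 × M2) × (M3 × M4)): 20×17 by 17×12 → 20×12, cost 20·17·12 = 4080; cumulative 8908
Total: 8908 scalar multiplications.

8908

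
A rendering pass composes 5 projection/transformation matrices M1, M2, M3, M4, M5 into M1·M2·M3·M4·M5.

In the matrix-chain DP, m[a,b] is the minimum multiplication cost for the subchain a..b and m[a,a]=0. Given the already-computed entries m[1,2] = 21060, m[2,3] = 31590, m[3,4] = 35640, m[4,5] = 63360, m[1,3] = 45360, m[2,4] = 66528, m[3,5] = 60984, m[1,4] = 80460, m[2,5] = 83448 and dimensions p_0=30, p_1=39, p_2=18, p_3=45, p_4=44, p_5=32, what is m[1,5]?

99324

m[1,5] = min over k∈[1,4] of m[1,k]+m[k+1,5]+p_{0}·p_k·p_{5}.
k=1: 0 + 83448 + 30·39·32 = 120888; k=2: 21060 + 60984 + 30·18·32 = 99324; k=3: 45360 + 63360 + 30·45·32 = 151920; k=4: 80460 + 0 + 30·44·32 = 122700.
Minimum: 99324 at k=2.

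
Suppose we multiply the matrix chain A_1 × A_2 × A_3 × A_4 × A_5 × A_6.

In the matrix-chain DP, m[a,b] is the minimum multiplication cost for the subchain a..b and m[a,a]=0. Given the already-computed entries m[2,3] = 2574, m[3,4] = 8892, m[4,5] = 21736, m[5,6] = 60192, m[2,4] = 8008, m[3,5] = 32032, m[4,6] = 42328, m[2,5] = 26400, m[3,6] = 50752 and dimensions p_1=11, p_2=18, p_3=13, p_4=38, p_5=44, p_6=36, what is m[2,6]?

43824

m[2,6] = min over k∈[2,5] of m[2,k]+m[k+1,6]+p_{1}·p_k·p_{6}.
k=2: 0 + 50752 + 11·18·36 = 57880; k=3: 2574 + 42328 + 11·13·36 = 50050; k=4: 8008 + 60192 + 11·38·36 = 83248; k=5: 26400 + 0 + 11·44·36 = 43824.
Minimum: 43824 at k=5.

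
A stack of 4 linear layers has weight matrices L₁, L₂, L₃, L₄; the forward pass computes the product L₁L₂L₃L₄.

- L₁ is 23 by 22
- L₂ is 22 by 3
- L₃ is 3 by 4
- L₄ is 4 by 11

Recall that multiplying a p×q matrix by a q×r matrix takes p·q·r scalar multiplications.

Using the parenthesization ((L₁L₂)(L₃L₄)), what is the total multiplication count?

(L₁L₂): 23×22 by 22×3 → 23×3, cost 23·22·3 = 1518
(L₃L₄): 3×4 by 4×11 → 3×11, cost 3·4·11 = 132
((L₁L₂)(L₃L₄)): 23×3 by 3×11 → 23×11, cost 23·3·11 = 759; cumulative 2409
Total: 2409 scalar multiplications.

2409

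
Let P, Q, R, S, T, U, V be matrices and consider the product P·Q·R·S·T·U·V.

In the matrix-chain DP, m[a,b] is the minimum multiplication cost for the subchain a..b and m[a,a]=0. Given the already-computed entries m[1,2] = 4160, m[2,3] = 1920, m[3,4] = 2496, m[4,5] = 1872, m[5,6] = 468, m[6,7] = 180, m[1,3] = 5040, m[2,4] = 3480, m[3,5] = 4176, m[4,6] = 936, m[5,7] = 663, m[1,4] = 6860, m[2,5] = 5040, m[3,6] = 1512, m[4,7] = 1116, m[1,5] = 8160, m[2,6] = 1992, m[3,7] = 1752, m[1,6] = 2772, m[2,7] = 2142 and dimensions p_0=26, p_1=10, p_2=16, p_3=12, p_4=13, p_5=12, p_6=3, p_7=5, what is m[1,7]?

m[1,7] = min over k∈[1,6] of m[1,k]+m[k+1,7]+p_{0}·p_k·p_{7}.
k=1: 0 + 2142 + 26·10·5 = 3442; k=2: 4160 + 1752 + 26·16·5 = 7992; k=3: 5040 + 1116 + 26·12·5 = 7716; k=4: 6860 + 663 + 26·13·5 = 9213; k=5: 8160 + 180 + 26·12·5 = 9900; k=6: 2772 + 0 + 26·3·5 = 3162.
Minimum: 3162 at k=6.

3162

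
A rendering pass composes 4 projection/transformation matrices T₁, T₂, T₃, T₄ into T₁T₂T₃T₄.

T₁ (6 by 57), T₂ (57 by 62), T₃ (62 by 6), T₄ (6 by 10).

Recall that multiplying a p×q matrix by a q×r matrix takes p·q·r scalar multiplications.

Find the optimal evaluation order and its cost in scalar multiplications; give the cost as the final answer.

23616

Adjacent pairs: T₁T₂ = 6·57·62 = 21204; T₂T₃ = 57·62·6 = 21204; T₃T₄ = 62·6·10 = 3720.
Length 3: T₁..T₃: k=1: 0+21204+6·57·6=23256; k=2: 21204+0+6·62·6=23436 → min 23256 | T₂..T₄: k=2: 0+3720+57·62·10=39060; k=3: 21204+0+57·6·10=24624 → min 24624.
Length 4: T₁..T₄: k=1: 0+24624+6·57·10=28044; k=2: 21204+3720+6·62·10=28644; k=3: 23256+0+6·6·10=23616 → min 23616.
Optimal parenthesization: ((T₁(T₂T₃))T₄) with cost 23616.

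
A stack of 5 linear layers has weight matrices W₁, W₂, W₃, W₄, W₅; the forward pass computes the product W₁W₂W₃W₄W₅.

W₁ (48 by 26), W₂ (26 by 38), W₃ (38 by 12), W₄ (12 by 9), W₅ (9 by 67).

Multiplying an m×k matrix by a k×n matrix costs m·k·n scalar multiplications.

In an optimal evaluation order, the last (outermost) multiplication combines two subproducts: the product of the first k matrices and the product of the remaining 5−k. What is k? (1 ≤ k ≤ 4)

4

Adjacent pairs: W₁W₂ = 48·26·38 = 47424; W₂W₃ = 26·38·12 = 11856; W₃W₄ = 38·12·9 = 4104; W₄W₅ = 12·9·67 = 7236.
Length 3: W₁..W₃: k=1: 0+11856+48·26·12=26832; k=2: 47424+0+48·38·12=69312 → min 26832 | W₂..W₄: k=2: 0+4104+26·38·9=12996; k=3: 11856+0+26·12·9=14664 → min 12996 | W₃..W₅: k=3: 0+7236+38·12·67=37788; k=4: 4104+0+38·9·67=27018 → min 27018.
Length 4: W₁..W₄: k=1: 0+12996+48·26·9=24228; k=2: 47424+4104+48·38·9=67944; k=3: 26832+0+48·12·9=32016 → min 24228 | W₂..W₅: k=2: 0+27018+26·38·67=93214; k=3: 11856+7236+26·12·67=39996; k=4: 12996+0+26·9·67=28674 → min 28674.
Top-level splits: k=1: (W₁..W₁)·(W₂..W₅) → 0+28674+48·26·67 = 112290; k=2: (W₁..W₂)·(W₃..W₅) → 47424+27018+48·38·67 = 196650; k=3: (W₁..W₃)·(W₄..W₅) → 26832+7236+48·12·67 = 72660; k=4: (W₁..W₄)·(W₅..W₅) → 24228+0+48·9·67 = 53172.
Best split is after W₄, i.e. k = 4.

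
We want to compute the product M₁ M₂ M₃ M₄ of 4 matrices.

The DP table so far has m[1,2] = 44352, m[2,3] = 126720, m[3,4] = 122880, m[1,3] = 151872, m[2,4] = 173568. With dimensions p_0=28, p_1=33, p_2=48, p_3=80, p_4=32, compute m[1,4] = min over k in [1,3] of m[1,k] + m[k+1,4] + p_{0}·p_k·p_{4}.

m[1,4] = min over k∈[1,3] of m[1,k]+m[k+1,4]+p_{0}·p_k·p_{4}.
k=1: 0 + 173568 + 28·33·32 = 203136; k=2: 44352 + 122880 + 28·48·32 = 210240; k=3: 151872 + 0 + 28·80·32 = 223552.
Minimum: 203136 at k=1.

203136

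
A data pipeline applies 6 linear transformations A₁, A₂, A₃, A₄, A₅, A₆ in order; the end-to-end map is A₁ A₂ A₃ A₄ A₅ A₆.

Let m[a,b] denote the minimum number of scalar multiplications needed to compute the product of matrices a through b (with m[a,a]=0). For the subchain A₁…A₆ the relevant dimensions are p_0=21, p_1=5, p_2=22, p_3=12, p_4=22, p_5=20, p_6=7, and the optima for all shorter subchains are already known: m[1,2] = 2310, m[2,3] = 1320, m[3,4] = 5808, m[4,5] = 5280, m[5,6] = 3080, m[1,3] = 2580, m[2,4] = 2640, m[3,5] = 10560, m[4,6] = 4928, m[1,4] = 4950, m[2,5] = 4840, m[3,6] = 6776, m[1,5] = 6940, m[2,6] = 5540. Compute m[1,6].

6275

m[1,6] = min over k∈[1,5] of m[1,k]+m[k+1,6]+p_{0}·p_k·p_{6}.
k=1: 0 + 5540 + 21·5·7 = 6275; k=2: 2310 + 6776 + 21·22·7 = 12320; k=3: 2580 + 4928 + 21·12·7 = 9272; k=4: 4950 + 3080 + 21·22·7 = 11264; k=5: 6940 + 0 + 21·20·7 = 9880.
Minimum: 6275 at k=1.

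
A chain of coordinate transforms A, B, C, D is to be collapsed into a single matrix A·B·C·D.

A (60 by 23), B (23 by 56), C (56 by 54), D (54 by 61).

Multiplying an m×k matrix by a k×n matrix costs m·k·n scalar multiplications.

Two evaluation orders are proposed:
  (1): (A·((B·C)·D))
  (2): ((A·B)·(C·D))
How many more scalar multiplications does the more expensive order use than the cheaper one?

237210

Order (1) = (A·((B·C)·D)): (B·C): 23×56 by 56×54 → 23×54, cost 23·56·54 = 69552; ((B·C)·D): 23×54 by 54×61 → 23×61, cost 23·54·61 = 75762; cumulative 145314; (A·((B·C)·D)): 60×23 by 23×61 → 60×61, cost 60·23·61 = 84180; cumulative 229494. Total 229494.
Order (2) = ((A·B)·(C·D)): (A·B): 60×23 by 23×56 → 60×56, cost 60·23·56 = 77280; (C·D): 56×54 by 54×61 → 56×61, cost 56·54·61 = 184464; ((A·B)·(C·D)): 60×56 by 56×61 → 60×61, cost 60·56·61 = 204960; cumulative 466704. Total 466704.
Difference: |229494 − 466704| = 237210.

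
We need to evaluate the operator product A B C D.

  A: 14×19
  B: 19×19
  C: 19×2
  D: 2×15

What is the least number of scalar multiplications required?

Adjacent pairs: AB = 14·19·19 = 5054; BC = 19·19·2 = 722; CD = 19·2·15 = 570.
Length 3: A..C: k=1: 0+722+14·19·2=1254; k=2: 5054+0+14·19·2=5586 → min 1254 | B..D: k=2: 0+570+19·19·15=5985; k=3: 722+0+19·2·15=1292 → min 1292.
Length 4: A..D: k=1: 0+1292+14·19·15=5282; k=2: 5054+570+14·19·15=9614; k=3: 1254+0+14·2·15=1674 → min 1674.
Optimal order: ((A (B C)) D) with cost 1674.

1674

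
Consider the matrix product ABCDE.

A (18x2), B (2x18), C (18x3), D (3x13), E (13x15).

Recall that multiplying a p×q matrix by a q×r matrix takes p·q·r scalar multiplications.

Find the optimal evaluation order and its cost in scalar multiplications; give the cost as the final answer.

1116

Adjacent pairs: AB = 18·2·18 = 648; BC = 2·18·3 = 108; CD = 18·3·13 = 702; DE = 3·13·15 = 585.
Length 3: A..C: k=1: 0+108+18·2·3=216; k=2: 648+0+18·18·3=1620 → min 216 | B..D: k=2: 0+702+2·18·13=1170; k=3: 108+0+2·3·13=186 → min 186 | C..E: k=3: 0+585+18·3·15=1395; k=4: 702+0+18·13·15=4212 → min 1395.
Length 4: A..D: k=1: 0+186+18·2·13=654; k=2: 648+702+18·18·13=5562; k=3: 216+0+18·3·13=918 → min 654 | B..E: k=2: 0+1395+2·18·15=1935; k=3: 108+585+2·3·15=783; k=4: 186+0+2·13·15=576 → min 576.
Length 5: A..E: k=1: 0+576+18·2·15=1116; k=2: 648+1395+18·18·15=6903; k=3: 216+585+18·3·15=1611; k=4: 654+0+18·13·15=4164 → min 1116.
Optimal parenthesization: (A(((BC)D)E)) with cost 1116.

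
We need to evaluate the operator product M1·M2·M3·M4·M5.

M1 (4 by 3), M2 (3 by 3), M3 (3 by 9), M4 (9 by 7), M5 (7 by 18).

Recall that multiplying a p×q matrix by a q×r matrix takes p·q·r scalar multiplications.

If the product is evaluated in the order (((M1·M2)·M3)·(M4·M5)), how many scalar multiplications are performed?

(M1·M2): 4×3 by 3×3 → 4×3, cost 4·3·3 = 36
((M1·M2)·M3): 4×3 by 3×9 → 4×9, cost 4·3·9 = 108; cumulative 144
(M4·M5): 9×7 by 7×18 → 9×18, cost 9·7·18 = 1134
(((M1·M2)·M3)·(M4·M5)): 4×9 by 9×18 → 4×18, cost 4·9·18 = 648; cumulative 1926
Total: 1926 scalar multiplications.

1926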